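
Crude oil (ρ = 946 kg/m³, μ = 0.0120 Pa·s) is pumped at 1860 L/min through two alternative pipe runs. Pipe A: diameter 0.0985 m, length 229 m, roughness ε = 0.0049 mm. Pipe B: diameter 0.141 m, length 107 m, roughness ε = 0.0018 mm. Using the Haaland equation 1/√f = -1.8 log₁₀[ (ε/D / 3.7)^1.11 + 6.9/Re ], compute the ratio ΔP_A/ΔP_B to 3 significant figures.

Pipe A: V = Q/A = 0.031/0.00762 = 4.068 m/s; Re = 3.159e+04; ε/D = 4.97e-05; Haaland → f = 0.02313; ΔP_A = f(L/D)(ρV²/2) = 4.209e+05 Pa.
Pipe B: V = Q/A = 0.031/0.01561 = 1.985 m/s; Re = 2.207e+04; ε/D = 1.28e-05; Haaland → f = 0.02514; ΔP_B = f(L/D)(ρV²/2) = 3.557e+04 Pa.
ΔP_A/ΔP_B = 4.209e+05/3.557e+04 = 11.8.

ΔP_A/ΔP_B ≈ 11.8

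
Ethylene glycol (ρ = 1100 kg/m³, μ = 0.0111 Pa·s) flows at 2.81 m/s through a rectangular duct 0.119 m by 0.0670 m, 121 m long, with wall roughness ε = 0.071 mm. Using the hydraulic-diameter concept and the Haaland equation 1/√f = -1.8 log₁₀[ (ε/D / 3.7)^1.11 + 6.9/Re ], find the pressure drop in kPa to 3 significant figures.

Hydraulic diameter D_h = 4A/P = 4·(0.119·0.067)/(2·(0.119+0.067)) = 0.03189/0.372 = 0.08573 m.
Re = ρVD_h/μ = 1100·2.81·0.08573/0.0111 = 2.387e+04.
ε/D_h = 7.1e-05/0.08573 = 0.000828; Haaland gives 1/√f = -1.8 log₁₀[8.88e-05+0.000289] = 6.161, so f = 0.02635.
ΔP = f(L/D_h)(ρV²/2) = 0.02635·121/0.08573·4343 = 1.615e+05 Pa.
ΔP = 161 kPa.

ΔP ≈ 161 kPa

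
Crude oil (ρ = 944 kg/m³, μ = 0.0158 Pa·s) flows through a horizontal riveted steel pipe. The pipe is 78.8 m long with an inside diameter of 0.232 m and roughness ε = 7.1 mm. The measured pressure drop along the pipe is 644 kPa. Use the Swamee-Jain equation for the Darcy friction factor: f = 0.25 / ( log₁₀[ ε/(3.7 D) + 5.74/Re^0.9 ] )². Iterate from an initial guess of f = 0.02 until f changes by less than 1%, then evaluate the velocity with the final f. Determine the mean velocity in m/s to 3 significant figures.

Rearranging Darcy-Weisbach: V = √(2·ΔP·D/(f·L·ρ)). With ε/D = 0.0071/0.232 = 0.0306, iterate starting from f = 0.02:
  f = 0.02 → V = √(2·6.44e+05·0.232/(0.02·78.8·944)) = 14.17 m/s; Re = ρVD/μ = 1.964e+05; f → 0.05794
  f = 0.05794 → V = 8.327 m/s; Re = 1.154e+05; f → 0.05811
Converged (Δf/f < 1%). With the final f = 0.05811: V = √(2·6.44e+05·0.232/(0.05811·78.8·944)) = 8.314 m/s.

V ≈ 8.31 m/s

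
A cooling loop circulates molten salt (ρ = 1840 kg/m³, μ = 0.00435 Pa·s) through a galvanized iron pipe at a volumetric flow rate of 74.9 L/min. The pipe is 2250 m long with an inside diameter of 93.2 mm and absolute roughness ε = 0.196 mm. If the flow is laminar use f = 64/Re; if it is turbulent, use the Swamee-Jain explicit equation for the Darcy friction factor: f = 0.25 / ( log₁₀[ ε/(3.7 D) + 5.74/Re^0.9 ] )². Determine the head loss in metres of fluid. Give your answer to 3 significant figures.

Q = 74.9 L/min = 74.9/60000 = 0.001248 m³/s.
Cross-sectional area A = πD²/4 = π(0.0932)²/4 = 0.006822 m²; mean velocity V = Q/A = 0.001248/0.006822 = 0.183 m/s.
Reynolds number Re = ρVD/μ = 1840 · 0.183 · 0.0932 / 0.00435 = 7214.
Re > 4000 → turbulent. Relative roughness ε/D = 0.000196/0.0932 = 0.0021. Swamee-Jain: f = 0.25/(log₁₀[0.0021/3.7 + 5.74/7214^0.9])² = 0.25/(log₁₀[0.000568 + 0.00193])² = 0.25/(-2.602)² = 0.03694.
Darcy-Weisbach: ΔP = f(L/D)(ρV²/2) = 0.03694·(2250/0.0932)·(1840·0.183²/2) = 0.03694·2.414e+04·30.8 = 2.747e+04 Pa.
Head loss h_f = ΔP/(ρg) = 2.747e+04/(1840·9.81) = 1.52 m.

h_f ≈ 1.52 m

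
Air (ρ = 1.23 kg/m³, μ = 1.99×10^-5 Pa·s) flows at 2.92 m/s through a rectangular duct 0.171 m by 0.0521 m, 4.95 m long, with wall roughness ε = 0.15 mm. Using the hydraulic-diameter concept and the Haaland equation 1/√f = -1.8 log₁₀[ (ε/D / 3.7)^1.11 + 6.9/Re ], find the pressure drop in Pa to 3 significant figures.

ΔP ≈ 10.1 Pa

Hydraulic diameter D_h = 4A/P = 4·(0.171·0.0521)/(2·(0.171+0.0521)) = 0.03564/0.4462 = 0.07987 m.
Re = ρVD_h/μ = 1.23·2.92·0.07987/1.99e-05 = 1.441e+04.
ε/D_h = 0.00015/0.07987 = 0.00188; Haaland gives 1/√f = -1.8 log₁₀[0.00022+0.000479] = 5.68, so f = 0.031.
ΔP = f(L/D_h)(ρV²/2) = 0.031·4.95/0.07987·5.244 = 10.07 Pa.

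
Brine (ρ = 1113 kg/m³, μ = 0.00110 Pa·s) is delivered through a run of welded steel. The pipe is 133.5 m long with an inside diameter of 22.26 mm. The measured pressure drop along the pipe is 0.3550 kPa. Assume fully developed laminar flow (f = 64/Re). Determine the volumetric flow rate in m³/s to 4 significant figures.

For laminar flow, f = 64/Re with Re = ρVD/μ, so Darcy-Weisbach reduces to ΔP = 32μLV/D². Solving for V: V = ΔP·D²/(32μL) = 355·(0.02226)²/(32·0.0011·133.5) = 0.03743 m/s.
Check: Re = ρVD/μ = 1113·0.03743·0.02226/0.0011 = 843.1 < 2300, so the laminar assumption holds.
Q = V·A = 0.03743·(π/4·0.02226²) = 1.457e-05 m³/s = 1.457×10^-5 m³/s.

Q ≈ 1.457×10^-5 m³/s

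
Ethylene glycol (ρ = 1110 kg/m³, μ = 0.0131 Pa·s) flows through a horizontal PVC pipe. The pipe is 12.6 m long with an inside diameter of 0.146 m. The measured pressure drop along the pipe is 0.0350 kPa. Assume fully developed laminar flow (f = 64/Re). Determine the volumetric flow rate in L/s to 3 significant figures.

For laminar flow, f = 64/Re with Re = ρVD/μ, so Darcy-Weisbach reduces to ΔP = 32μLV/D². Solving for V: V = ΔP·D²/(32μL) = 35·(0.146)²/(32·0.0131·12.6) = 0.1412 m/s.
Check: Re = ρVD/μ = 1110·0.1412·0.146/0.0131 = 1747 < 2300, so the laminar assumption holds.
Q = V·A = 0.1412·(π/4·0.146²) = 0.002365 m³/s = 2.36 L/s.

Q ≈ 2.36 L/s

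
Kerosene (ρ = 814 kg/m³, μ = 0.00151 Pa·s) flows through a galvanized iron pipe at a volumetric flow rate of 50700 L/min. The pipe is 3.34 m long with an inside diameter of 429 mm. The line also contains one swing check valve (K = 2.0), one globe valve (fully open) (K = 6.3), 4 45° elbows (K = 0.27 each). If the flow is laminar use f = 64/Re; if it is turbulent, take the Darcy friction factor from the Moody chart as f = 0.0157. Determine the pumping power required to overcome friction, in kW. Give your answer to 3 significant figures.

P ≈ 112 kW

Q = 50700 L/min = 50700/60000 = 0.845 m³/s.
Cross-sectional area A = πD²/4 = π(0.429)²/4 = 0.1445 m²; mean velocity V = Q/A = 0.845/0.1445 = 5.846 m/s.
Reynolds number Re = ρVD/μ = 814 · 5.846 · 0.429 / 0.00151 = 1.352e+06.
Re > 4000 → turbulent; use the Moody-chart value f = 0.0157.
Total minor-loss coefficient ΣK = 1·2 + 1·6.3 + 4·0.27 = 9.38.
ΔP = [f·L/D + ΣK]·(ρV²/2) = [0.0157·3.34/0.429 + 9.38]·(814·5.846²/2) = [0.1222 + 9.38]·1.391e+04 = 1.322e+05 Pa.
Pumping power P = QΔP = 0.845·1.322e+05 = 111700 W = 112 kW.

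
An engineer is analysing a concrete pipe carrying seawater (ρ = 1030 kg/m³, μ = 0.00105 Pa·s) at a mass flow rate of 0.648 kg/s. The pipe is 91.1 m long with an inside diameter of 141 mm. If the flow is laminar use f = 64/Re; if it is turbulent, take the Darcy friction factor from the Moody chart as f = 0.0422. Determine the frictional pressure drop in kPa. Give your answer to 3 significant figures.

A = πD²/4 = π(0.141)²/4 = 0.01561 m²; mean velocity V = ṁ/(ρA) = 0.648/(1030 · 0.01561) = 0.04029 m/s.
Reynolds number Re = ρVD/μ = 1030 · 0.04029 · 0.141 / 0.00105 = 5573.
Re > 4000 → turbulent; use the Moody-chart value f = 0.0422.
Darcy-Weisbach: ΔP = f(L/D)(ρV²/2) = 0.0422·(91.1/0.141)·(1030·0.04029²/2) = 0.0422·646.1·0.836 = 22.79 Pa.
ΔP = 22.79 Pa = 0.0228 kPa.

ΔP ≈ 0.0228 kPa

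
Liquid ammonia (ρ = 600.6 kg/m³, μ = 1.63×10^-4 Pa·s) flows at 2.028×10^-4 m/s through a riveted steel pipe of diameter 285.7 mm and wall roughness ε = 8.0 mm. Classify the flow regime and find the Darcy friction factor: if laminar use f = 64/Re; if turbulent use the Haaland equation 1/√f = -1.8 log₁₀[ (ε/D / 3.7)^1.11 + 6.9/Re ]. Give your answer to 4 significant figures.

Re = ρVD/μ = 600.6·0.0002028·0.2857/0.000163 = 213.5.
Re < 2300 → laminar, so f = 64/Re = 0.2998 (roughness is irrelevant in laminar flow).

f ≈ 0.2998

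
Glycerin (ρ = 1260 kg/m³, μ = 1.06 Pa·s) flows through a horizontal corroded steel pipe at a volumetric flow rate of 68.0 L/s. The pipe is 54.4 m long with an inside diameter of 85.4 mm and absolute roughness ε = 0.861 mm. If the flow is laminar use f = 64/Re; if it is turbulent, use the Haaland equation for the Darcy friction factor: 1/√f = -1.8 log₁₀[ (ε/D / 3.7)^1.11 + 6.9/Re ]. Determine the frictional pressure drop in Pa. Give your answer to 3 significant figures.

ΔP ≈ 3.00×10^6 Pa

Q = 68.0 L/s = 68.0/1000 = 0.068 m³/s.
Cross-sectional area A = πD²/4 = π(0.0854)²/4 = 0.005728 m²; mean velocity V = Q/A = 0.068/0.005728 = 11.87 m/s.
Reynolds number Re = ρVD/μ = 1260 · 11.87 · 0.0854 / 1.06 = 1205.
Re < 2300 → laminar flow, so f = 64/Re = 64/1205 = 0.05311 (the turbulent correlation is not needed).
Darcy-Weisbach: ΔP = f(L/D)(ρV²/2) = 0.05311·(54.4/0.0854)·(1260·11.87²/2) = 0.05311·637·8.879e+04 = 3.004e+06 Pa.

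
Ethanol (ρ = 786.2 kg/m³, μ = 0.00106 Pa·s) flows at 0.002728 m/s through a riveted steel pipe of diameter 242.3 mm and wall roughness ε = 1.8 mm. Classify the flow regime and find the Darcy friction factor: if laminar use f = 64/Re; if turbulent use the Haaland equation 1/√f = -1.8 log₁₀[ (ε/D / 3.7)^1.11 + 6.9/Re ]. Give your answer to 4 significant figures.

f ≈ 0.1305

Re = ρVD/μ = 786.2·0.002728·0.2423/0.00106 = 490.3.
Re < 2300 → laminar, so f = 64/Re = 0.1305 (roughness is irrelevant in laminar flow).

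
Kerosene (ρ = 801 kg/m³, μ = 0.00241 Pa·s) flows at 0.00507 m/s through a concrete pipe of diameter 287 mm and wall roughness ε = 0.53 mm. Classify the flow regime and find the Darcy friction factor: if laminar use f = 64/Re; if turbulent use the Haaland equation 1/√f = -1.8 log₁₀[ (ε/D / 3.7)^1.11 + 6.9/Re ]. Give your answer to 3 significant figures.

f ≈ 0.132

Re = ρVD/μ = 801·0.00507·0.287/0.00241 = 483.6.
Re < 2300 → laminar, so f = 64/Re = 0.1323 (roughness is irrelevant in laminar flow).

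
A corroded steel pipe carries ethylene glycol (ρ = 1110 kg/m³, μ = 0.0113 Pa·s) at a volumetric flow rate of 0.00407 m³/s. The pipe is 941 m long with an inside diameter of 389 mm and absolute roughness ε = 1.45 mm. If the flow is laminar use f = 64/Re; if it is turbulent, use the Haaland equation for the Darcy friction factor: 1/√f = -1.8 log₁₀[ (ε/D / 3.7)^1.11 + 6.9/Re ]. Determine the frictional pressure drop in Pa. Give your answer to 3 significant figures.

Cross-sectional area A = πD²/4 = π(0.389)²/4 = 0.1188 m²; mean velocity V = Q/A = 0.00407/0.1188 = 0.03425 m/s.
Reynolds number Re = ρVD/μ = 1110 · 0.03425 · 0.389 / 0.0113 = 1309.
Re < 2300 → laminar flow, so f = 64/Re = 64/1309 = 0.04891 (the turbulent correlation is not needed).
Darcy-Weisbach: ΔP = f(L/D)(ρV²/2) = 0.04891·(941/0.389)·(1110·0.03425²/2) = 0.04891·2419·0.6509 = 77.01 Pa.

ΔP ≈ 77.0 Pa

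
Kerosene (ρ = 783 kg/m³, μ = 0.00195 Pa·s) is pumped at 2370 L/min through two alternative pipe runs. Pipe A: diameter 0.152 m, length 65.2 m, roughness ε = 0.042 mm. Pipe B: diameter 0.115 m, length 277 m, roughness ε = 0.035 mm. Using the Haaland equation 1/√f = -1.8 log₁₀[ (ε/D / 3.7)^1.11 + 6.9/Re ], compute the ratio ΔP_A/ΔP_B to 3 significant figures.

Pipe A: V = Q/A = 0.0395/0.01815 = 2.177 m/s; Re = 1.329e+05; ε/D = 0.000276; Haaland → f = 0.0183; ΔP_A = f(L/D)(ρV²/2) = 1.456e+04 Pa.
Pipe B: V = Q/A = 0.0395/0.01039 = 3.803 m/s; Re = 1.756e+05; ε/D = 0.000304; Haaland → f = 0.0178; ΔP_B = f(L/D)(ρV²/2) = 2.427e+05 Pa.
ΔP_A/ΔP_B = 1.456e+04/2.427e+05 = 0.0600.

ΔP_A/ΔP_B ≈ 0.0600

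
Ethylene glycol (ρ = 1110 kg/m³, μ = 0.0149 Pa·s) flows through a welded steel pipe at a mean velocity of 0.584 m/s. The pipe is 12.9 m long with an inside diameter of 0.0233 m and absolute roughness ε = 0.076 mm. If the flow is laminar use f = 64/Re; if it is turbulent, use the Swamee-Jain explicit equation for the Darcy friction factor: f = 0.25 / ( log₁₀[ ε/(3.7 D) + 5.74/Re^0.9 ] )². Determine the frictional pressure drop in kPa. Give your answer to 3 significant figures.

Reynolds number Re = ρVD/μ = 1110 · 0.584 · 0.0233 / 0.0149 = 1014.
Re < 2300 → laminar flow, so f = 64/Re = 64/1014 = 0.06314 (the turbulent correlation is not needed).
Darcy-Weisbach: ΔP = f(L/D)(ρV²/2) = 0.06314·(12.9/0.0233)·(1110·0.584²/2) = 0.06314·553.6·189.3 = 6616 Pa.
ΔP = 6616 Pa = 6.62 kPa.

ΔP ≈ 6.62 kPa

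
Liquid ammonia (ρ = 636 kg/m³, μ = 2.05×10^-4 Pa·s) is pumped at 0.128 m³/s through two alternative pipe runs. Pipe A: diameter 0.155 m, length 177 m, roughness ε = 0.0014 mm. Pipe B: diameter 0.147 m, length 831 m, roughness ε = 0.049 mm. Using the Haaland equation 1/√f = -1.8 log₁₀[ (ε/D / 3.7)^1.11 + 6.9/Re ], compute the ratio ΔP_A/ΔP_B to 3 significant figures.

ΔP_A/ΔP_B ≈ 0.105

Pipe A: V = Q/A = 0.128/0.01887 = 6.784 m/s; Re = 3.262e+06; ε/D = 9.03e-06; Haaland → f = 0.009956; ΔP_A = f(L/D)(ρV²/2) = 1.664e+05 Pa.
Pipe B: V = Q/A = 0.128/0.01697 = 7.542 m/s; Re = 3.44e+06; ε/D = 0.000333; Haaland → f = 0.01549; ΔP_B = f(L/D)(ρV²/2) = 1.584e+06 Pa.
ΔP_A/ΔP_B = 1.664e+05/1.584e+06 = 0.105.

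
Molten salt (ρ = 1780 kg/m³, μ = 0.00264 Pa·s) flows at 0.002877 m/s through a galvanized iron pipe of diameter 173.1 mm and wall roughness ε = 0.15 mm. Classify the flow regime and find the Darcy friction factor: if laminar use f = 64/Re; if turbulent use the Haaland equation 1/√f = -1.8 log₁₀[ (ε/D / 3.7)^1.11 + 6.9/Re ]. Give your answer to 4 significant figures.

f ≈ 0.1906

Re = ρVD/μ = 1780·0.002877·0.1731/0.00264 = 335.8.
Re < 2300 → laminar, so f = 64/Re = 0.1906 (roughness is irrelevant in laminar flow).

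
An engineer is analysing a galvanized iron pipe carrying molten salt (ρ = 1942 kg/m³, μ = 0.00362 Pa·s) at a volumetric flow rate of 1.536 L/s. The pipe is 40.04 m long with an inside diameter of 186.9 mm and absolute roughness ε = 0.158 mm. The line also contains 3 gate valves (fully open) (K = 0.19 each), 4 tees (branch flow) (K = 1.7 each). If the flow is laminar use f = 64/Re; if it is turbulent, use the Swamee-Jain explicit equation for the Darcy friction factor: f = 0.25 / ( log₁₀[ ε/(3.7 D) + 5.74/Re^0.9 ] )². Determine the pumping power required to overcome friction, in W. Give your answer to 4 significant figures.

Q = 1.536 L/s = 1.536/1000 = 0.001536 m³/s.
Cross-sectional area A = πD²/4 = π(0.1869)²/4 = 0.02744 m²; mean velocity V = Q/A = 0.001536/0.02744 = 0.05599 m/s.
Reynolds number Re = ρVD/μ = 1942 · 0.05599 · 0.1869 / 0.00362 = 5613.
Re > 4000 → turbulent. Relative roughness ε/D = 0.000158/0.1869 = 0.000845. Swamee-Jain: f = 0.25/(log₁₀[0.000845/3.7 + 5.74/5613^0.9])² = 0.25/(log₁₀[0.000228 + 0.00242])² = 0.25/(-2.576)² = 0.03767.
Total minor-loss coefficient ΣK = 3·0.19 + 4·1.7 = 7.37.
ΔP = [f·L/D + ΣK]·(ρV²/2) = [0.03767·40.04/0.1869 + 7.37]·(1942·0.05599²/2) = [8.069 + 7.37]·3.044 = 46.99 Pa.
Pumping power P = QΔP = 0.001536·46.99 = 0.072178 W = 0.07218 W.

P ≈ 0.07218 W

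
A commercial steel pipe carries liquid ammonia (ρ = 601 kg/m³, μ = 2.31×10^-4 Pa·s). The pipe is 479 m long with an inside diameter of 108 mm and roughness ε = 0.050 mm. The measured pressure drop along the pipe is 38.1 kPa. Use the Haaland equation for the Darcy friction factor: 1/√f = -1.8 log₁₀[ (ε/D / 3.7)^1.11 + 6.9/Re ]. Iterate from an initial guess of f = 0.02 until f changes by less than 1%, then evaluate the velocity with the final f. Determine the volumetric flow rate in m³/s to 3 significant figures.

Rearranging Darcy-Weisbach: V = √(2·ΔP·D/(f·L·ρ)). With ε/D = 5e-05/0.108 = 0.000463, iterate starting from f = 0.02:
  f = 0.02 → V = √(2·3.81e+04·0.108/(0.02·479·601)) = 1.196 m/s; Re = ρVD/μ = 3.359e+05; f → 0.01772
  f = 0.01772 → V = 1.27 m/s; Re = 3.569e+05; f → 0.01766
Converged (Δf/f < 1%). With the final f = 0.01766: V = √(2·3.81e+04·0.108/(0.01766·479·601)) = 1.272 m/s.
Q = V·A = 1.272·(π/4·0.108²) = 0.01166 m³/s = 0.0117 m³/s.

Q ≈ 0.0117 m³/s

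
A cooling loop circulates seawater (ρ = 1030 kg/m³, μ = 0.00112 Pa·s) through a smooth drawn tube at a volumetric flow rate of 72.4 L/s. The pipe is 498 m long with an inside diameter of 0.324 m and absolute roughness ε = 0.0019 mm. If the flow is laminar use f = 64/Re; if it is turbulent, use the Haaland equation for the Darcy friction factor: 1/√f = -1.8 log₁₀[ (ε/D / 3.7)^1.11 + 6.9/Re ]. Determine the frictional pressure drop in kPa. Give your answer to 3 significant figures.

Q = 72.4 L/s = 72.4/1000 = 0.0724 m³/s.
Cross-sectional area A = πD²/4 = π(0.324)²/4 = 0.08245 m²; mean velocity V = Q/A = 0.0724/0.08245 = 0.8781 m/s.
Reynolds number Re = ρVD/μ = 1030 · 0.8781 · 0.324 / 0.00112 = 2.617e+05.
Re > 4000 → turbulent. Relative roughness ε/D = 1.9e-06/0.324 = 5.86e-06. Haaland: 1/√f = -1.8 log₁₀[(5.86e-06/3.7)^1.11 + 6.9/2.617e+05] = -1.8 log₁₀[3.65e-07 + 2.64e-05] = 8.231, so f = 0.01476.
Darcy-Weisbach: ΔP = f(L/D)(ρV²/2) = 0.01476·(498/0.324)·(1030·0.8781²/2) = 0.01476·1537·397.1 = 9009 Pa.
ΔP = 9009 Pa = 9.01 kPa.

ΔP ≈ 9.01 kPa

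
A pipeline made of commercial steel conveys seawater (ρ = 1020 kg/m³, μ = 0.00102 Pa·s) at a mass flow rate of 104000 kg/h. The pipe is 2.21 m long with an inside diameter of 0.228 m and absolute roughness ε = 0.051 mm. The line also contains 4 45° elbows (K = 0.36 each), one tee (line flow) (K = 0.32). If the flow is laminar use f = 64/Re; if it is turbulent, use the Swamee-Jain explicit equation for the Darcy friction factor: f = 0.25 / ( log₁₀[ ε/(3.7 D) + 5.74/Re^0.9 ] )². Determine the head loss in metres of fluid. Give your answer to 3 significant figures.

h_f ≈ 0.0474 m

ṁ = 104000 kg/h = 104000/3600 = 28.89 kg/s.
A = πD²/4 = π(0.228)²/4 = 0.04083 m²; mean velocity V = ṁ/(ρA) = 28.89/(1020 · 0.04083) = 0.6937 m/s.
Reynolds number Re = ρVD/μ = 1020 · 0.6937 · 0.228 / 0.00102 = 1.582e+05.
Re > 4000 → turbulent. Relative roughness ε/D = 5.1e-05/0.228 = 0.000224. Swamee-Jain: f = 0.25/(log₁₀[0.000224/3.7 + 5.74/1.582e+05^0.9])² = 0.25/(log₁₀[6.05e-05 + 0.00012])² = 0.25/(-3.743)² = 0.01784.
Total minor-loss coefficient ΣK = 4·0.36 + 1·0.32 = 1.76.
ΔP = [f·L/D + ΣK]·(ρV²/2) = [0.01784·2.21/0.228 + 1.76]·(1020·0.6937²/2) = [0.1729 + 1.76]·245.4 = 474.4 Pa.
Head loss h_f = ΔP/(ρg) = 474.4/(1020·9.81) = 0.0474 m.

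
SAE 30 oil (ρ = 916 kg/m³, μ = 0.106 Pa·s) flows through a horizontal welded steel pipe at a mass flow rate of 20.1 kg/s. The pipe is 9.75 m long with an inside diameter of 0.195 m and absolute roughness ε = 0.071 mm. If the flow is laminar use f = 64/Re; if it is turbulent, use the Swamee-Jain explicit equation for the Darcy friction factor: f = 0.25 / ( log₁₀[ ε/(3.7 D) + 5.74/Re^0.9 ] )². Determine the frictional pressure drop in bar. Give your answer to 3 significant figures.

ΔP ≈ 0.00639 bar

A = πD²/4 = π(0.195)²/4 = 0.02986 m²; mean velocity V = ṁ/(ρA) = 20.1/(916 · 0.02986) = 0.7348 m/s.
Reynolds number Re = ρVD/μ = 916 · 0.7348 · 0.195 / 0.106 = 1238.
Re < 2300 → laminar flow, so f = 64/Re = 64/1238 = 0.05169 (the turbulent correlation is not needed).
Darcy-Weisbach: ΔP = f(L/D)(ρV²/2) = 0.05169·(9.75/0.195)·(916·0.7348²/2) = 0.05169·50·247.3 = 639 Pa.
ΔP = 639 Pa = 0.00639 bar.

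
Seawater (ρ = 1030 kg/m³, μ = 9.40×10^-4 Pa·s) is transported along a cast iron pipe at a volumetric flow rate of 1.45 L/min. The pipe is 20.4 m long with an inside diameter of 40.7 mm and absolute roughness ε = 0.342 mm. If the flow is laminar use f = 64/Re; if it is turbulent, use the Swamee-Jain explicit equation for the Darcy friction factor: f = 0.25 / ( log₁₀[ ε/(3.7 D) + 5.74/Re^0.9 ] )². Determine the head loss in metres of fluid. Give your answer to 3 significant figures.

h_f ≈ 6.81×10^-4 m

Q = 1.45 L/min = 1.45/60000 = 2.417e-05 m³/s.
Cross-sectional area A = πD²/4 = π(0.0407)²/4 = 0.001301 m²; mean velocity V = Q/A = 2.417e-05/0.001301 = 0.01858 m/s.
Reynolds number Re = ρVD/μ = 1030 · 0.01858 · 0.0407 / 0.00094 = 828.4.
Re < 2300 → laminar flow, so f = 64/Re = 64/828.4 = 0.07726 (the turbulent correlation is not needed).
Darcy-Weisbach: ΔP = f(L/D)(ρV²/2) = 0.07726·(20.4/0.0407)·(1030·0.01858²/2) = 0.07726·501.2·0.1777 = 6.881 Pa.
Head loss h_f = ΔP/(ρg) = 6.881/(1030·9.81) = 6.81×10^-4 m.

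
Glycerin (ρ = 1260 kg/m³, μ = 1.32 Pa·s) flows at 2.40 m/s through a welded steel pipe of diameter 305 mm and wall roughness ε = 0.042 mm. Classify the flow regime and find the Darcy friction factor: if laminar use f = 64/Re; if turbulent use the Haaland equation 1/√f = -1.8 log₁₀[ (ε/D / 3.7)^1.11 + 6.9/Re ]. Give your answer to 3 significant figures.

f ≈ 0.0916

Re = ρVD/μ = 1260·2.4·0.305/1.32 = 698.7.
Re < 2300 → laminar, so f = 64/Re = 0.0916 (roughness is irrelevant in laminar flow).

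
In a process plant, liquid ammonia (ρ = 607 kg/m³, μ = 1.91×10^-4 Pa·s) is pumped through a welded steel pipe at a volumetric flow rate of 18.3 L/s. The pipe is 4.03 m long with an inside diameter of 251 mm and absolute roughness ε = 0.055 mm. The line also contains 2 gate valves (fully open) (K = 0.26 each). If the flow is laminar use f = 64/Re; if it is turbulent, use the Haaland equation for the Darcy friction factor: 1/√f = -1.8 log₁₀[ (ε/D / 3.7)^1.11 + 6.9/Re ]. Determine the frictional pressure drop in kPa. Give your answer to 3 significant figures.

Q = 18.3 L/s = 18.3/1000 = 0.0183 m³/s.
Cross-sectional area A = πD²/4 = π(0.251)²/4 = 0.04948 m²; mean velocity V = Q/A = 0.0183/0.04948 = 0.3698 m/s.
Reynolds number Re = ρVD/μ = 607 · 0.3698 · 0.251 / 0.000191 = 2.95e+05.
Re > 4000 → turbulent. Relative roughness ε/D = 5.5e-05/0.251 = 0.000219. Haaland: 1/√f = -1.8 log₁₀[(0.000219/3.7)^1.11 + 6.9/2.95e+05] = -1.8 log₁₀[2.03e-05 + 2.34e-05] = 7.847, so f = 0.01624.
Total minor-loss coefficient ΣK = 2·0.26 = 0.52.
ΔP = [f·L/D + ΣK]·(ρV²/2) = [0.01624·4.03/0.251 + 0.52]·(607·0.3698²/2) = [0.2607 + 0.52]·41.51 = 32.41 Pa.
ΔP = 32.41 Pa = 0.0324 kPa.

ΔP ≈ 0.0324 kPa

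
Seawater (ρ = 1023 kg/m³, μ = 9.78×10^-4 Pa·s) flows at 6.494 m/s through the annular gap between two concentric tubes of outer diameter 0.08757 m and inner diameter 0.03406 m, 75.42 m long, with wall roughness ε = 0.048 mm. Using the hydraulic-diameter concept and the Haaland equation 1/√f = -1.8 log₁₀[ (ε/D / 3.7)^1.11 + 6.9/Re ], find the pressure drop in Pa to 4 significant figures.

ΔP ≈ 605900 Pa

Hydraulic diameter D_h = 4A/P = D_o - D_i = 0.08757 - 0.03406 = 0.05351 m.
Re = ρVD_h/μ = 1023·6.494·0.05351/0.000978 = 3.635e+05.
ε/D_h = 4.8e-05/0.05351 = 0.000897; Haaland gives 1/√f = -1.8 log₁₀[9.7e-05+1.9e-05] = 7.084, so f = 0.01993.
ΔP = f(L/D_h)(ρV²/2) = 0.01993·75.42/0.05351·2.157e+04 = 6.059e+05 Pa.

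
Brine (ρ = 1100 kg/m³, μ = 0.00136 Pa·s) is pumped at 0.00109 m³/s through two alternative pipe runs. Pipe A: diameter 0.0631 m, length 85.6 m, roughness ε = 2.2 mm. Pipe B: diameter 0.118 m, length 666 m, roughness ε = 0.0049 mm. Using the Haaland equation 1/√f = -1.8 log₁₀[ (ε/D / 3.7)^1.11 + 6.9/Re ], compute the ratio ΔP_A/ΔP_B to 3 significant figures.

ΔP_A/ΔP_B ≈ 5.87

Pipe A: V = Q/A = 0.00109/0.003127 = 0.3486 m/s; Re = 1.779e+04; ε/D = 0.0349; Haaland → f = 0.06264; ΔP_A = f(L/D)(ρV²/2) = 5678 Pa.
Pipe B: V = Q/A = 0.00109/0.01094 = 0.09967 m/s; Re = 9513; ε/D = 4.15e-05; Haaland → f = 0.03135; ΔP_B = f(L/D)(ρV²/2) = 966.9 Pa.
ΔP_A/ΔP_B = 5678/966.9 = 5.87.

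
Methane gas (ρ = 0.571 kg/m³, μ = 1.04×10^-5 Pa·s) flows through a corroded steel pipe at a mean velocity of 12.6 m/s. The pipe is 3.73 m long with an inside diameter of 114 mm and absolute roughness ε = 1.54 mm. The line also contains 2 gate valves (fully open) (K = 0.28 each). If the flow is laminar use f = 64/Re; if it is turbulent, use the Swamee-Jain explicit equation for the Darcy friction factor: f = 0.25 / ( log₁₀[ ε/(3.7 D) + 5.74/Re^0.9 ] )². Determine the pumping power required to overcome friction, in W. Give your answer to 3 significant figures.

P ≈ 11.5 W

Reynolds number Re = ρVD/μ = 0.571 · 12.6 · 0.114 / 1.04e-05 = 7.886e+04.
Re > 4000 → turbulent. Relative roughness ε/D = 0.00154/0.114 = 0.0135. Swamee-Jain: f = 0.25/(log₁₀[0.0135/3.7 + 5.74/7.886e+04^0.9])² = 0.25/(log₁₀[0.00365 + 0.000225])² = 0.25/(-2.412)² = 0.04298.
Total minor-loss coefficient ΣK = 2·0.28 = 0.56.
ΔP = [f·L/D + ΣK]·(ρV²/2) = [0.04298·3.73/0.114 + 0.56]·(0.571·12.6²/2) = [1.406 + 0.56]·45.33 = 89.13 Pa.
Q = V·A = 12.6·0.01021 = 0.1286 m³/s.
Pumping power P = QΔP = 0.1286·89.13 = 11.46 W = 11.5 W.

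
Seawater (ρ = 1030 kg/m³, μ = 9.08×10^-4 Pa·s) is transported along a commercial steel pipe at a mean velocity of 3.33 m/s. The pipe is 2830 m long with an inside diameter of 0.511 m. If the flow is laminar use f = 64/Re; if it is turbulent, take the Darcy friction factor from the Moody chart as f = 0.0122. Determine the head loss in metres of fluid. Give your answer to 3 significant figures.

Reynolds number Re = ρVD/μ = 1030 · 3.33 · 0.511 / 0.000908 = 1.93e+06.
Re > 4000 → turbulent; use the Moody-chart value f = 0.0122.
Darcy-Weisbach: ΔP = f(L/D)(ρV²/2) = 0.0122·(2830/0.511)·(1030·3.33²/2) = 0.0122·5538·5711 = 3.859e+05 Pa.
Head loss h_f = ΔP/(ρg) = 3.859e+05/(1030·9.81) = 38.2 m.

h_f ≈ 38.2 m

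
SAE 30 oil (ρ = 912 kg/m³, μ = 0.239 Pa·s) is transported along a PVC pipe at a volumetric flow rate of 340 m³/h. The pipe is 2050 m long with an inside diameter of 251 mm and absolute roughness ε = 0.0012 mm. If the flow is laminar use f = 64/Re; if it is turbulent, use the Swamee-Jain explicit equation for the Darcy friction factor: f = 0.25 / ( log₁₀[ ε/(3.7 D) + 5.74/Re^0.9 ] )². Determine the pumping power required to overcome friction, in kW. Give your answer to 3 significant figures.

Q = 340 m³/h = 340/3600 = 0.09444 m³/s.
Cross-sectional area A = πD²/4 = π(0.251)²/4 = 0.04948 m²; mean velocity V = Q/A = 0.09444/0.04948 = 1.909 m/s.
Reynolds number Re = ρVD/μ = 912 · 1.909 · 0.251 / 0.239 = 1828.
Re < 2300 → laminar flow, so f = 64/Re = 64/1828 = 0.03501 (the turbulent correlation is not needed).
Darcy-Weisbach: ΔP = f(L/D)(ρV²/2) = 0.03501·(2050/0.251)·(912·1.909²/2) = 0.03501·8167·1661 = 4.75e+05 Pa.
Pumping power P = QΔP = 0.09444·4.75e+05 = 44860 W = 44.9 kW.

P ≈ 44.9 kW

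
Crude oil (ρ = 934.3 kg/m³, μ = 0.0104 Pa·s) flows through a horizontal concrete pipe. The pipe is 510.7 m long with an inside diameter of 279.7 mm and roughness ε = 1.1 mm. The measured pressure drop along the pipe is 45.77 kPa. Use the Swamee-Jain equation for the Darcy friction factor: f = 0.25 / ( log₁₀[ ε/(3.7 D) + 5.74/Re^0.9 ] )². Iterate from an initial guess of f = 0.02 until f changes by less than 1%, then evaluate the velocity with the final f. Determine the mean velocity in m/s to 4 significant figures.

Rearranging Darcy-Weisbach: V = √(2·ΔP·D/(f·L·ρ)). With ε/D = 0.0011/0.2797 = 0.00393, iterate starting from f = 0.02:
  f = 0.02 → V = √(2·4.577e+04·0.2797/(0.02·510.7·934.3)) = 1.638 m/s; Re = ρVD/μ = 4.116e+04; f → 0.03113
  f = 0.03113 → V = 1.313 m/s; Re = 3.299e+04; f → 0.0317
  f = 0.0317 → V = 1.301 m/s; Re = 3.269e+04; f → 0.03173
Converged (Δf/f < 1%). With the final f = 0.03173: V = √(2·4.577e+04·0.2797/(0.03173·510.7·934.3)) = 1.3 m/s.

V ≈ 1.300 m/s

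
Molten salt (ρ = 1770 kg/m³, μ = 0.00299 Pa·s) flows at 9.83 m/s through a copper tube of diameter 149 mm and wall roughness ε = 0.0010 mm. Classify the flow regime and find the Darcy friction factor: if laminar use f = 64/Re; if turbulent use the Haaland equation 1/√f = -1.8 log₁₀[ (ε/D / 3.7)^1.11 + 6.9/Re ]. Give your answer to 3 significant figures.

Re = ρVD/μ = 1770·9.83·0.149/0.00299 = 8.67e+05.
Re > 4000 → turbulent. ε/D = 1e-06/0.149 = 6.71e-06; Haaland: 1/√f = -1.8 log₁₀[4.24e-07 + 7.96e-06] = 9.138, so f = 0.01198.

f ≈ 0.0120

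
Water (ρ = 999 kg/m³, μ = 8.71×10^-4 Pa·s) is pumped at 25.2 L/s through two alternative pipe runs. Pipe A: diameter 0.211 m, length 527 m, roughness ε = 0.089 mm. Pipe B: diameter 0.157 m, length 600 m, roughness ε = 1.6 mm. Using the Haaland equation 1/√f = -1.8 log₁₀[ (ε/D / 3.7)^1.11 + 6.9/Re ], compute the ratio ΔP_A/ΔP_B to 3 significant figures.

Pipe A: V = Q/A = 0.0252/0.03497 = 0.7207 m/s; Re = 1.744e+05; ε/D = 0.000422; Haaland → f = 0.01846; ΔP_A = f(L/D)(ρV²/2) = 1.196e+04 Pa.
Pipe B: V = Q/A = 0.0252/0.01936 = 1.302 m/s; Re = 2.344e+05; ε/D = 0.0102; Haaland → f = 0.03846; ΔP_B = f(L/D)(ρV²/2) = 1.244e+05 Pa.
ΔP_A/ΔP_B = 1.196e+04/1.244e+05 = 0.0962.

ΔP_A/ΔP_B ≈ 0.0962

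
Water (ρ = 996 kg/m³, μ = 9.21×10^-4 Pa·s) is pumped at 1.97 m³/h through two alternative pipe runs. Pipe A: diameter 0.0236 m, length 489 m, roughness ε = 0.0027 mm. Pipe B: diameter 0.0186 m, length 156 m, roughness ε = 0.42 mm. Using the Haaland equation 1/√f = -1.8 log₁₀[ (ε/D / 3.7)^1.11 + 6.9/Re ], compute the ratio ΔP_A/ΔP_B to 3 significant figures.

Pipe A: V = Q/A = 0.0005472/0.0004374 = 1.251 m/s; Re = 3.193e+04; ε/D = 0.000114; Haaland → f = 0.02322; ΔP_A = f(L/D)(ρV²/2) = 3.749e+05 Pa.
Pipe B: V = Q/A = 0.0005472/0.0002717 = 2.014 m/s; Re = 4.051e+04; ε/D = 0.0226; Haaland → f = 0.05196; ΔP_B = f(L/D)(ρV²/2) = 8.802e+05 Pa.
ΔP_A/ΔP_B = 3.749e+05/8.802e+05 = 0.426.

ΔP_A/ΔP_B ≈ 0.426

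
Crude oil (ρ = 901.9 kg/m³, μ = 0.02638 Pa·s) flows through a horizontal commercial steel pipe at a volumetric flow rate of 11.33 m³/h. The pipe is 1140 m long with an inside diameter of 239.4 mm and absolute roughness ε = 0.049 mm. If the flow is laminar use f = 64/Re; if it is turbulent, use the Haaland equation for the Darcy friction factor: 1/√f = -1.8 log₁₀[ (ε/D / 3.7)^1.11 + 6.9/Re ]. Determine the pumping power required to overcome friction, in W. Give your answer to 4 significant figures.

Q = 11.33 m³/h = 11.33/3600 = 0.003147 m³/s.
Cross-sectional area A = πD²/4 = π(0.2394)²/4 = 0.04501 m²; mean velocity V = Q/A = 0.003147/0.04501 = 0.06992 m/s.
Reynolds number Re = ρVD/μ = 901.9 · 0.06992 · 0.2394 / 0.0264 = 572.3.
Re < 2300 → laminar flow, so f = 64/Re = 64/572.3 = 0.1118 (the turbulent correlation is not needed).
Darcy-Weisbach: ΔP = f(L/D)(ρV²/2) = 0.1118·(1140/0.2394)·(901.9·0.06992²/2) = 0.1118·4762·2.204 = 1174 Pa.
Pumping power P = QΔP = 0.003147·1174 = 3.6949 W = 3.695 W.

P ≈ 3.695 W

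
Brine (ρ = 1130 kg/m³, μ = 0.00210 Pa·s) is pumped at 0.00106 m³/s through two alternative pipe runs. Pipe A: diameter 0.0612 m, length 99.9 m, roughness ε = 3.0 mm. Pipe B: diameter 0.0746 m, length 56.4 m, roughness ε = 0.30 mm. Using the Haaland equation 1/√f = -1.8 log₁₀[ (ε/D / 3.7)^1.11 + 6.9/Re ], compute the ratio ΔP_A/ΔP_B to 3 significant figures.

ΔP_A/ΔP_B ≈ 9.58

Pipe A: V = Q/A = 0.00106/0.002942 = 0.3603 m/s; Re = 1.187e+04; ε/D = 0.049; Haaland → f = 0.0731; ΔP_A = f(L/D)(ρV²/2) = 8754 Pa.
Pipe B: V = Q/A = 0.00106/0.004371 = 0.2425 m/s; Re = 9735; ε/D = 0.00402; Haaland → f = 0.03637; ΔP_B = f(L/D)(ρV²/2) = 913.8 Pa.
ΔP_A/ΔP_B = 8754/913.8 = 9.58.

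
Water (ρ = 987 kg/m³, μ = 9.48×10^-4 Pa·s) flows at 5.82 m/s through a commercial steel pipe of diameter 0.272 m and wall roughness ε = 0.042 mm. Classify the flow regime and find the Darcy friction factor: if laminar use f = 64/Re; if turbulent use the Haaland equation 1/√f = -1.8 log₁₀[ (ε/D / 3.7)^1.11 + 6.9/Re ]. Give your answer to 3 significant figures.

f ≈ 0.0137

Re = ρVD/μ = 987·5.82·0.272/0.000948 = 1.648e+06.
Re > 4000 → turbulent. ε/D = 4.2e-05/0.272 = 0.000154; Haaland: 1/√f = -1.8 log₁₀[1.38e-05 + 4.19e-06] = 8.543, so f = 0.0137.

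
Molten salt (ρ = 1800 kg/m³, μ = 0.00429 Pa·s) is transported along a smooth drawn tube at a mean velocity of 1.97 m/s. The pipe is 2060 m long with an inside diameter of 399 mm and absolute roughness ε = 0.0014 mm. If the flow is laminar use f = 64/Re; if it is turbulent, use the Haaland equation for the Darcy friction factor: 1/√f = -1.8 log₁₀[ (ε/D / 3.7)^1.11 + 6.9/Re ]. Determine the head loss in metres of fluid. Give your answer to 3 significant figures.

Reynolds number Re = ρVD/μ = 1800 · 1.97 · 0.399 / 0.00429 = 3.298e+05.
Re > 4000 → turbulent. Relative roughness ε/D = 1.4e-06/0.399 = 3.51e-06. Haaland: 1/√f = -1.8 log₁₀[(3.51e-06/3.7)^1.11 + 6.9/3.298e+05] = -1.8 log₁₀[2.06e-07 + 2.09e-05] = 8.415, so f = 0.01412.
Darcy-Weisbach: ΔP = f(L/D)(ρV²/2) = 0.01412·(2060/0.399)·(1800·1.97²/2) = 0.01412·5163·3493 = 2.546e+05 Pa.
Head loss h_f = ΔP/(ρg) = 2.546e+05/(1800·9.81) = 14.4 m.

h_f ≈ 14.4 m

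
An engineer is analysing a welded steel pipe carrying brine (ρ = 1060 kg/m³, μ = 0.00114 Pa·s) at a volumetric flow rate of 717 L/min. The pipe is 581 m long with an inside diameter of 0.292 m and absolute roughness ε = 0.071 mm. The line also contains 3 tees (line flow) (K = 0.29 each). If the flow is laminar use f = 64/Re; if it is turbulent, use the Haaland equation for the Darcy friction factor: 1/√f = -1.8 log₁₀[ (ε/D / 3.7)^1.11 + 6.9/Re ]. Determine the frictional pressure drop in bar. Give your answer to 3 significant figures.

Q = 717 L/min = 717/60000 = 0.01195 m³/s.
Cross-sectional area A = πD²/4 = π(0.292)²/4 = 0.06697 m²; mean velocity V = Q/A = 0.01195/0.06697 = 0.1784 m/s.
Reynolds number Re = ρVD/μ = 1060 · 0.1784 · 0.292 / 0.00114 = 4.845e+04.
Re > 4000 → turbulent. Relative roughness ε/D = 7.1e-05/0.292 = 0.000243. Haaland: 1/√f = -1.8 log₁₀[(0.000243/3.7)^1.11 + 6.9/4.845e+04] = -1.8 log₁₀[2.28e-05 + 0.000142] = 6.808, so f = 0.02158.
Total minor-loss coefficient ΣK = 3·0.29 = 0.87.
ΔP = [f·L/D + ΣK]·(ρV²/2) = [0.02158·581/0.292 + 0.87]·(1060·0.1784²/2) = [42.93 + 0.87]·16.88 = 739.3 Pa.
ΔP = 739.3 Pa = 0.00739 bar.

ΔP ≈ 0.00739 bar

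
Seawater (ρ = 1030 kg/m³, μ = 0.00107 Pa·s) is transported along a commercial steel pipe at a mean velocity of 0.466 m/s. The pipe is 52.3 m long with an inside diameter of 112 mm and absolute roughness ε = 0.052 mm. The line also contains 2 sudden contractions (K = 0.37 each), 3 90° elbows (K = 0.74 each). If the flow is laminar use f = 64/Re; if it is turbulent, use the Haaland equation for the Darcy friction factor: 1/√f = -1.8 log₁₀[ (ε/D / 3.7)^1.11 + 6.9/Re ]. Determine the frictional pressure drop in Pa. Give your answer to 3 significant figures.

ΔP ≈ 1490 Pa

Reynolds number Re = ρVD/μ = 1030 · 0.466 · 0.112 / 0.00107 = 5.024e+04.
Re > 4000 → turbulent. Relative roughness ε/D = 5.2e-05/0.112 = 0.000464. Haaland: 1/√f = -1.8 log₁₀[(0.000464/3.7)^1.11 + 6.9/5.024e+04] = -1.8 log₁₀[4.67e-05 + 0.000137] = 6.723, so f = 0.02212.
Total minor-loss coefficient ΣK = 2·0.37 + 3·0.74 = 2.96.
ΔP = [f·L/D + ΣK]·(ρV²/2) = [0.02212·52.3/0.112 + 2.96]·(1030·0.466²/2) = [10.33 + 2.96]·111.8 = 1486 Pa.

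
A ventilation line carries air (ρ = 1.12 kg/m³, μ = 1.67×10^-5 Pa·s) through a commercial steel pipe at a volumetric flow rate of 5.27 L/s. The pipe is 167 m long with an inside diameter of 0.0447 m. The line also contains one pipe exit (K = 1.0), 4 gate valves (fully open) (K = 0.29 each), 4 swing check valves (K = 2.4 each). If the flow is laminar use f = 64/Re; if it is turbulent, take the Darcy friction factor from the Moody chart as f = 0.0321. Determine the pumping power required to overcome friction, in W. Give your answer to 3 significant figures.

Q = 5.27 L/s = 5.27/1000 = 0.00527 m³/s.
Cross-sectional area A = πD²/4 = π(0.0447)²/4 = 0.001569 m²; mean velocity V = Q/A = 0.00527/0.001569 = 3.358 m/s.
Reynolds number Re = ρVD/μ = 1.12 · 3.358 · 0.0447 / 1.67e-05 = 1.007e+04.
Re > 4000 → turbulent; use the Moody-chart value f = 0.0321.
Total minor-loss coefficient ΣK = 1·1 + 4·0.29 + 4·2.4 = 11.8.
ΔP = [f·L/D + ΣK]·(ρV²/2) = [0.0321·167/0.0447 + 11.8]·(1.12·3.358²/2) = [119.9 + 11.8]·6.315 = 831.6 Pa.
Pumping power P = QΔP = 0.00527·831.6 = 4.383 W = 4.38 W.

P ≈ 4.38 W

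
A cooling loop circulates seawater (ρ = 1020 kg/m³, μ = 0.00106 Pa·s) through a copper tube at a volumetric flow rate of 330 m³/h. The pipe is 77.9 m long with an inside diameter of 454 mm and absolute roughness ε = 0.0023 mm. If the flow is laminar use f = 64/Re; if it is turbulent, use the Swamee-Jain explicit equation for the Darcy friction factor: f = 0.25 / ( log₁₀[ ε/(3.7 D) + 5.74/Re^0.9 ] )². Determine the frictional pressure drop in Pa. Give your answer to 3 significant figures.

ΔP ≈ 420 Pa

Q = 330 m³/h = 330/3600 = 0.09167 m³/s.
Cross-sectional area A = πD²/4 = π(0.454)²/4 = 0.1619 m²; mean velocity V = Q/A = 0.09167/0.1619 = 0.5663 m/s.
Reynolds number Re = ρVD/μ = 1020 · 0.5663 · 0.454 / 0.00106 = 2.474e+05.
Re > 4000 → turbulent. Relative roughness ε/D = 2.3e-06/0.454 = 5.07e-06. Swamee-Jain: f = 0.25/(log₁₀[5.07e-06/3.7 + 5.74/2.474e+05^0.9])² = 0.25/(log₁₀[1.37e-06 + 8.03e-05])² = 0.25/(-4.088)² = 0.01496.
Darcy-Weisbach: ΔP = f(L/D)(ρV²/2) = 0.01496·(77.9/0.454)·(1020·0.5663²/2) = 0.01496·171.6·163.5 = 419.8 Pa.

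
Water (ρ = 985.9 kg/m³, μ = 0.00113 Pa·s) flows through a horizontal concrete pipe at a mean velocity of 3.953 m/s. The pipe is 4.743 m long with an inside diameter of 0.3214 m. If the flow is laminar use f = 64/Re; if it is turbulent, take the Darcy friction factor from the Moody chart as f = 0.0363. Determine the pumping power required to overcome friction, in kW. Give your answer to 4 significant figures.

P ≈ 1.323 kW

Reynolds number Re = ρVD/μ = 985.9 · 3.953 · 0.3214 / 0.00113 = 1.108e+06.
Re > 4000 → turbulent; use the Moody-chart value f = 0.0363.
Darcy-Weisbach: ΔP = f(L/D)(ρV²/2) = 0.0363·(4.743/0.3214)·(985.9·3.953²/2) = 0.0363·14.76·7703 = 4126 Pa.
Q = V·A = 3.953·0.08113 = 0.3207 m³/s.
Pumping power P = QΔP = 0.3207·4126 = 1323.4 W = 1.323 kW.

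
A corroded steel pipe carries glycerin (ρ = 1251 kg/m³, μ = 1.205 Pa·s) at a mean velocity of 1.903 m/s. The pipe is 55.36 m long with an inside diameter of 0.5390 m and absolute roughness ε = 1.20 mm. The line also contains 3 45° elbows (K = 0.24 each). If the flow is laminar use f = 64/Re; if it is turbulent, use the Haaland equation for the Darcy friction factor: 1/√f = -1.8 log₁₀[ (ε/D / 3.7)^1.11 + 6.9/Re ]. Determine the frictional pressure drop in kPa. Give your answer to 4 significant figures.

Reynolds number Re = ρVD/μ = 1251 · 1.903 · 0.539 / 1.21 = 1065.
Re < 2300 → laminar flow, so f = 64/Re = 64/1065 = 0.0601 (the turbulent correlation is not needed).
Total minor-loss coefficient ΣK = 3·0.24 = 0.72.
ΔP = [f·L/D + ΣK]·(ρV²/2) = [0.0601·55.36/0.539 + 0.72]·(1251·1.903²/2) = [6.173 + 0.72]·2265 = 1.561e+04 Pa.
ΔP = 1.561e+04 Pa = 15.61 kPa.

ΔP ≈ 15.61 kPa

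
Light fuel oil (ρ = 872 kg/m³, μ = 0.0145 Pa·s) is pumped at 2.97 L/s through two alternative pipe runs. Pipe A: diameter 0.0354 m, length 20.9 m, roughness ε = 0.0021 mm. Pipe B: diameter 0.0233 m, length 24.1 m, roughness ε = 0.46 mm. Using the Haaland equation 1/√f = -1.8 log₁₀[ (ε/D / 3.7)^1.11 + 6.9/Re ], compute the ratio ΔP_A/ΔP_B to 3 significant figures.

ΔP_A/ΔP_B ≈ 0.0719

Pipe A: V = Q/A = 0.00297/0.0009842 = 3.018 m/s; Re = 6424; ε/D = 5.93e-05; Haaland → f = 0.03506; ΔP_A = f(L/D)(ρV²/2) = 8.218e+04 Pa.
Pipe B: V = Q/A = 0.00297/0.0004264 = 6.966 m/s; Re = 9760; ε/D = 0.0197; Haaland → f = 0.05223; ΔP_B = f(L/D)(ρV²/2) = 1.143e+06 Pa.
ΔP_A/ΔP_B = 8.218e+04/1.143e+06 = 0.0719.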